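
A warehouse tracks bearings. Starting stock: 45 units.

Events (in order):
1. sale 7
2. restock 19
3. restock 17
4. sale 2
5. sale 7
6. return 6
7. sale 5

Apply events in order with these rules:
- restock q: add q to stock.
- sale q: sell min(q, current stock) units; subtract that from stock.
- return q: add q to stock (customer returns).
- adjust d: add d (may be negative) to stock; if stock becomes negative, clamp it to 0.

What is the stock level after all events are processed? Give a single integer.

Answer: 66

Derivation:
Processing events:
Start: stock = 45
  Event 1 (sale 7): sell min(7,45)=7. stock: 45 - 7 = 38. total_sold = 7
  Event 2 (restock 19): 38 + 19 = 57
  Event 3 (restock 17): 57 + 17 = 74
  Event 4 (sale 2): sell min(2,74)=2. stock: 74 - 2 = 72. total_sold = 9
  Event 5 (sale 7): sell min(7,72)=7. stock: 72 - 7 = 65. total_sold = 16
  Event 6 (return 6): 65 + 6 = 71
  Event 7 (sale 5): sell min(5,71)=5. stock: 71 - 5 = 66. total_sold = 21
Final: stock = 66, total_sold = 21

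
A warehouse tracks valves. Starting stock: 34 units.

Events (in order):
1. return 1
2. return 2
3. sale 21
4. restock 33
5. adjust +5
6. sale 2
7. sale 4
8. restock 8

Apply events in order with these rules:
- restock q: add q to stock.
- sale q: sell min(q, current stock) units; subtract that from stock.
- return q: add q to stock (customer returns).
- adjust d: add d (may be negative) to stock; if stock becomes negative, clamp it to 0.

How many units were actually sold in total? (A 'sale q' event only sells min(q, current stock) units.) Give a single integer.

Answer: 27

Derivation:
Processing events:
Start: stock = 34
  Event 1 (return 1): 34 + 1 = 35
  Event 2 (return 2): 35 + 2 = 37
  Event 3 (sale 21): sell min(21,37)=21. stock: 37 - 21 = 16. total_sold = 21
  Event 4 (restock 33): 16 + 33 = 49
  Event 5 (adjust +5): 49 + 5 = 54
  Event 6 (sale 2): sell min(2,54)=2. stock: 54 - 2 = 52. total_sold = 23
  Event 7 (sale 4): sell min(4,52)=4. stock: 52 - 4 = 48. total_sold = 27
  Event 8 (restock 8): 48 + 8 = 56
Final: stock = 56, total_sold = 27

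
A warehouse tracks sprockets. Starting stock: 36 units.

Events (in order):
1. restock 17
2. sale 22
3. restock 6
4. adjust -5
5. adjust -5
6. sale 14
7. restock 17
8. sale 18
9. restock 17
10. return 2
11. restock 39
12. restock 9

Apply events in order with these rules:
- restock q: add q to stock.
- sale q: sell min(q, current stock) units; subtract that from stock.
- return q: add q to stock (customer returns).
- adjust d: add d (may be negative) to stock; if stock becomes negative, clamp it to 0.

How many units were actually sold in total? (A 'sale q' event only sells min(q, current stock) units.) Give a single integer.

Answer: 54

Derivation:
Processing events:
Start: stock = 36
  Event 1 (restock 17): 36 + 17 = 53
  Event 2 (sale 22): sell min(22,53)=22. stock: 53 - 22 = 31. total_sold = 22
  Event 3 (restock 6): 31 + 6 = 37
  Event 4 (adjust -5): 37 + -5 = 32
  Event 5 (adjust -5): 32 + -5 = 27
  Event 6 (sale 14): sell min(14,27)=14. stock: 27 - 14 = 13. total_sold = 36
  Event 7 (restock 17): 13 + 17 = 30
  Event 8 (sale 18): sell min(18,30)=18. stock: 30 - 18 = 12. total_sold = 54
  Event 9 (restock 17): 12 + 17 = 29
  Event 10 (return 2): 29 + 2 = 31
  Event 11 (restock 39): 31 + 39 = 70
  Event 12 (restock 9): 70 + 9 = 79
Final: stock = 79, total_sold = 54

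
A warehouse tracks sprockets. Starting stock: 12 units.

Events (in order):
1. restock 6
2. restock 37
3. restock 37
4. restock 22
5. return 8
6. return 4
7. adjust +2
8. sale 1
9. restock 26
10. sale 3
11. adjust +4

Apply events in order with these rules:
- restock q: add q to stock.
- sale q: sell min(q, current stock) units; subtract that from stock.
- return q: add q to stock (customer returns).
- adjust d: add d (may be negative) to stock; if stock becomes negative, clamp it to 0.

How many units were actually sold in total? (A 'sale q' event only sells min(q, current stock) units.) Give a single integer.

Processing events:
Start: stock = 12
  Event 1 (restock 6): 12 + 6 = 18
  Event 2 (restock 37): 18 + 37 = 55
  Event 3 (restock 37): 55 + 37 = 92
  Event 4 (restock 22): 92 + 22 = 114
  Event 5 (return 8): 114 + 8 = 122
  Event 6 (return 4): 122 + 4 = 126
  Event 7 (adjust +2): 126 + 2 = 128
  Event 8 (sale 1): sell min(1,128)=1. stock: 128 - 1 = 127. total_sold = 1
  Event 9 (restock 26): 127 + 26 = 153
  Event 10 (sale 3): sell min(3,153)=3. stock: 153 - 3 = 150. total_sold = 4
  Event 11 (adjust +4): 150 + 4 = 154
Final: stock = 154, total_sold = 4

Answer: 4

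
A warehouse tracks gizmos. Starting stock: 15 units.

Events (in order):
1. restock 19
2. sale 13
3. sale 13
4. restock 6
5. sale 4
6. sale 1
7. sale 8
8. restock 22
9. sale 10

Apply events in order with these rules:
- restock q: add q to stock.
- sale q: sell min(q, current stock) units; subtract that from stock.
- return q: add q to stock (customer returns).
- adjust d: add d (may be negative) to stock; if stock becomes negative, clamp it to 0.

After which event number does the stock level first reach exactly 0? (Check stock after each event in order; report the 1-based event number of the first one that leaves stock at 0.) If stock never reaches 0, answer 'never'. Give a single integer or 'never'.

Processing events:
Start: stock = 15
  Event 1 (restock 19): 15 + 19 = 34
  Event 2 (sale 13): sell min(13,34)=13. stock: 34 - 13 = 21. total_sold = 13
  Event 3 (sale 13): sell min(13,21)=13. stock: 21 - 13 = 8. total_sold = 26
  Event 4 (restock 6): 8 + 6 = 14
  Event 5 (sale 4): sell min(4,14)=4. stock: 14 - 4 = 10. total_sold = 30
  Event 6 (sale 1): sell min(1,10)=1. stock: 10 - 1 = 9. total_sold = 31
  Event 7 (sale 8): sell min(8,9)=8. stock: 9 - 8 = 1. total_sold = 39
  Event 8 (restock 22): 1 + 22 = 23
  Event 9 (sale 10): sell min(10,23)=10. stock: 23 - 10 = 13. total_sold = 49
Final: stock = 13, total_sold = 49

Stock never reaches 0.

Answer: never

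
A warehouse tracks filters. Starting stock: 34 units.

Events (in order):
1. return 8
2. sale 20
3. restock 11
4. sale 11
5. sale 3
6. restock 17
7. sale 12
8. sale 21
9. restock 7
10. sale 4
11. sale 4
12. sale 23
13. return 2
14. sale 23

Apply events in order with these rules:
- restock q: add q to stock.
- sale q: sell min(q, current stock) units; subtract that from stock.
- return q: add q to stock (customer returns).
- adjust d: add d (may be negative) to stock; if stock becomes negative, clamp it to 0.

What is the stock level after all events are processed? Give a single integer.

Processing events:
Start: stock = 34
  Event 1 (return 8): 34 + 8 = 42
  Event 2 (sale 20): sell min(20,42)=20. stock: 42 - 20 = 22. total_sold = 20
  Event 3 (restock 11): 22 + 11 = 33
  Event 4 (sale 11): sell min(11,33)=11. stock: 33 - 11 = 22. total_sold = 31
  Event 5 (sale 3): sell min(3,22)=3. stock: 22 - 3 = 19. total_sold = 34
  Event 6 (restock 17): 19 + 17 = 36
  Event 7 (sale 12): sell min(12,36)=12. stock: 36 - 12 = 24. total_sold = 46
  Event 8 (sale 21): sell min(21,24)=21. stock: 24 - 21 = 3. total_sold = 67
  Event 9 (restock 7): 3 + 7 = 10
  Event 10 (sale 4): sell min(4,10)=4. stock: 10 - 4 = 6. total_sold = 71
  Event 11 (sale 4): sell min(4,6)=4. stock: 6 - 4 = 2. total_sold = 75
  Event 12 (sale 23): sell min(23,2)=2. stock: 2 - 2 = 0. total_sold = 77
  Event 13 (return 2): 0 + 2 = 2
  Event 14 (sale 23): sell min(23,2)=2. stock: 2 - 2 = 0. total_sold = 79
Final: stock = 0, total_sold = 79

Answer: 0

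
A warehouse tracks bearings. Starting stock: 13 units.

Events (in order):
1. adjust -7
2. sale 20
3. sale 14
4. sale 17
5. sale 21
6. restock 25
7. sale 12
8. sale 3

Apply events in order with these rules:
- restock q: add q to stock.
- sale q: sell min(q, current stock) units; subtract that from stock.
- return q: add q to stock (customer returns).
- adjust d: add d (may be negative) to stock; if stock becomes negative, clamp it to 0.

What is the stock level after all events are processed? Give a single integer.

Answer: 10

Derivation:
Processing events:
Start: stock = 13
  Event 1 (adjust -7): 13 + -7 = 6
  Event 2 (sale 20): sell min(20,6)=6. stock: 6 - 6 = 0. total_sold = 6
  Event 3 (sale 14): sell min(14,0)=0. stock: 0 - 0 = 0. total_sold = 6
  Event 4 (sale 17): sell min(17,0)=0. stock: 0 - 0 = 0. total_sold = 6
  Event 5 (sale 21): sell min(21,0)=0. stock: 0 - 0 = 0. total_sold = 6
  Event 6 (restock 25): 0 + 25 = 25
  Event 7 (sale 12): sell min(12,25)=12. stock: 25 - 12 = 13. total_sold = 18
  Event 8 (sale 3): sell min(3,13)=3. stock: 13 - 3 = 10. total_sold = 21
Final: stock = 10, total_sold = 21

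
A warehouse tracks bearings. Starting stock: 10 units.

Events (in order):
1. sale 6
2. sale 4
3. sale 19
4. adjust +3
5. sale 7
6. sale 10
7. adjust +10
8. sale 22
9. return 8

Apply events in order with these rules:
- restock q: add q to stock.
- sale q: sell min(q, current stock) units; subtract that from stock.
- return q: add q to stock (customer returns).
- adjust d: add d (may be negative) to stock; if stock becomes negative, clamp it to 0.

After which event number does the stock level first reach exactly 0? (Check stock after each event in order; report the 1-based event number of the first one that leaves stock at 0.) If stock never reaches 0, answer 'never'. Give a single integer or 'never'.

Processing events:
Start: stock = 10
  Event 1 (sale 6): sell min(6,10)=6. stock: 10 - 6 = 4. total_sold = 6
  Event 2 (sale 4): sell min(4,4)=4. stock: 4 - 4 = 0. total_sold = 10
  Event 3 (sale 19): sell min(19,0)=0. stock: 0 - 0 = 0. total_sold = 10
  Event 4 (adjust +3): 0 + 3 = 3
  Event 5 (sale 7): sell min(7,3)=3. stock: 3 - 3 = 0. total_sold = 13
  Event 6 (sale 10): sell min(10,0)=0. stock: 0 - 0 = 0. total_sold = 13
  Event 7 (adjust +10): 0 + 10 = 10
  Event 8 (sale 22): sell min(22,10)=10. stock: 10 - 10 = 0. total_sold = 23
  Event 9 (return 8): 0 + 8 = 8
Final: stock = 8, total_sold = 23

First zero at event 2.

Answer: 2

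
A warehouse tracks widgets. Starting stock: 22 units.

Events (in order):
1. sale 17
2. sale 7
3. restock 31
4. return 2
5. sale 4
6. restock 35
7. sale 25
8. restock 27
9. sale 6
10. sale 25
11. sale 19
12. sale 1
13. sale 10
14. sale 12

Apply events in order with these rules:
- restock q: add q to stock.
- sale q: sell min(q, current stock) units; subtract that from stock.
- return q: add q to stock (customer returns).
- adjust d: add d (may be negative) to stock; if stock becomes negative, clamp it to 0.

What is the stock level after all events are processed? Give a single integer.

Answer: 0

Derivation:
Processing events:
Start: stock = 22
  Event 1 (sale 17): sell min(17,22)=17. stock: 22 - 17 = 5. total_sold = 17
  Event 2 (sale 7): sell min(7,5)=5. stock: 5 - 5 = 0. total_sold = 22
  Event 3 (restock 31): 0 + 31 = 31
  Event 4 (return 2): 31 + 2 = 33
  Event 5 (sale 4): sell min(4,33)=4. stock: 33 - 4 = 29. total_sold = 26
  Event 6 (restock 35): 29 + 35 = 64
  Event 7 (sale 25): sell min(25,64)=25. stock: 64 - 25 = 39. total_sold = 51
  Event 8 (restock 27): 39 + 27 = 66
  Event 9 (sale 6): sell min(6,66)=6. stock: 66 - 6 = 60. total_sold = 57
  Event 10 (sale 25): sell min(25,60)=25. stock: 60 - 25 = 35. total_sold = 82
  Event 11 (sale 19): sell min(19,35)=19. stock: 35 - 19 = 16. total_sold = 101
  Event 12 (sale 1): sell min(1,16)=1. stock: 16 - 1 = 15. total_sold = 102
  Event 13 (sale 10): sell min(10,15)=10. stock: 15 - 10 = 5. total_sold = 112
  Event 14 (sale 12): sell min(12,5)=5. stock: 5 - 5 = 0. total_sold = 117
Final: stock = 0, total_sold = 117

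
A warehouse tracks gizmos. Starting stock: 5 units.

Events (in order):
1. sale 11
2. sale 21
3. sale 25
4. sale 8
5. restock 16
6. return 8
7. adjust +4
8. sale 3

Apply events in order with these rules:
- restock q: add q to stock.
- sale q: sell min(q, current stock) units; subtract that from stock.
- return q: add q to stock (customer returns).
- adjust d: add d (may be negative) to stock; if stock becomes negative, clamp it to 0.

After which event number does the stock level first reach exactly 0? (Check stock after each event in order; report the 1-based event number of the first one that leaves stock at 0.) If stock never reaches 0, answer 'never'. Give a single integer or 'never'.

Answer: 1

Derivation:
Processing events:
Start: stock = 5
  Event 1 (sale 11): sell min(11,5)=5. stock: 5 - 5 = 0. total_sold = 5
  Event 2 (sale 21): sell min(21,0)=0. stock: 0 - 0 = 0. total_sold = 5
  Event 3 (sale 25): sell min(25,0)=0. stock: 0 - 0 = 0. total_sold = 5
  Event 4 (sale 8): sell min(8,0)=0. stock: 0 - 0 = 0. total_sold = 5
  Event 5 (restock 16): 0 + 16 = 16
  Event 6 (return 8): 16 + 8 = 24
  Event 7 (adjust +4): 24 + 4 = 28
  Event 8 (sale 3): sell min(3,28)=3. stock: 28 - 3 = 25. total_sold = 8
Final: stock = 25, total_sold = 8

First zero at event 1.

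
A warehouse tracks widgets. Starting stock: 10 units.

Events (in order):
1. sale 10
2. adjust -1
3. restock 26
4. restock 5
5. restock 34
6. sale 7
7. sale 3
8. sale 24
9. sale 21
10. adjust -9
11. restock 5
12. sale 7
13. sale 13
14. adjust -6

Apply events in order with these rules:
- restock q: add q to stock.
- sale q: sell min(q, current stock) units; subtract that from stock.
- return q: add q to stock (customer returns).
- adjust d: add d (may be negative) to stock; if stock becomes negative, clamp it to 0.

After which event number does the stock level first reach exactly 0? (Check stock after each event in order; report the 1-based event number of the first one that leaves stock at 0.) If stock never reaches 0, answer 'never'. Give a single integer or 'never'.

Processing events:
Start: stock = 10
  Event 1 (sale 10): sell min(10,10)=10. stock: 10 - 10 = 0. total_sold = 10
  Event 2 (adjust -1): 0 + -1 = 0 (clamped to 0)
  Event 3 (restock 26): 0 + 26 = 26
  Event 4 (restock 5): 26 + 5 = 31
  Event 5 (restock 34): 31 + 34 = 65
  Event 6 (sale 7): sell min(7,65)=7. stock: 65 - 7 = 58. total_sold = 17
  Event 7 (sale 3): sell min(3,58)=3. stock: 58 - 3 = 55. total_sold = 20
  Event 8 (sale 24): sell min(24,55)=24. stock: 55 - 24 = 31. total_sold = 44
  Event 9 (sale 21): sell min(21,31)=21. stock: 31 - 21 = 10. total_sold = 65
  Event 10 (adjust -9): 10 + -9 = 1
  Event 11 (restock 5): 1 + 5 = 6
  Event 12 (sale 7): sell min(7,6)=6. stock: 6 - 6 = 0. total_sold = 71
  Event 13 (sale 13): sell min(13,0)=0. stock: 0 - 0 = 0. total_sold = 71
  Event 14 (adjust -6): 0 + -6 = 0 (clamped to 0)
Final: stock = 0, total_sold = 71

First zero at event 1.

Answer: 1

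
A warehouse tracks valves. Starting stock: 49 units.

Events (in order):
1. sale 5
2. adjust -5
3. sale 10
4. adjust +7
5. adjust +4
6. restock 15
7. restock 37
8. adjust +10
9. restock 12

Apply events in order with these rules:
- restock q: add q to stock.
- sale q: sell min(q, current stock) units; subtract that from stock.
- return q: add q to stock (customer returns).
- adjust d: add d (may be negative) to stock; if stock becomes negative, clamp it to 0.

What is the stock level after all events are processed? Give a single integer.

Processing events:
Start: stock = 49
  Event 1 (sale 5): sell min(5,49)=5. stock: 49 - 5 = 44. total_sold = 5
  Event 2 (adjust -5): 44 + -5 = 39
  Event 3 (sale 10): sell min(10,39)=10. stock: 39 - 10 = 29. total_sold = 15
  Event 4 (adjust +7): 29 + 7 = 36
  Event 5 (adjust +4): 36 + 4 = 40
  Event 6 (restock 15): 40 + 15 = 55
  Event 7 (restock 37): 55 + 37 = 92
  Event 8 (adjust +10): 92 + 10 = 102
  Event 9 (restock 12): 102 + 12 = 114
Final: stock = 114, total_sold = 15

Answer: 114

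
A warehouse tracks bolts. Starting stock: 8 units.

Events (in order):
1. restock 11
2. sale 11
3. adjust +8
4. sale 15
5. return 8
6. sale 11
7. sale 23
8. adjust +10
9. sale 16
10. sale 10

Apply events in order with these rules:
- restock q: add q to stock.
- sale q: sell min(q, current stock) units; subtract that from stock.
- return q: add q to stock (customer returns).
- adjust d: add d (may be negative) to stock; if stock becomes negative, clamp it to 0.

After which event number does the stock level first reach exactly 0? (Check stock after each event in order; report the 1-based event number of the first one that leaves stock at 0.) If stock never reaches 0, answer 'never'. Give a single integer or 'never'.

Answer: 6

Derivation:
Processing events:
Start: stock = 8
  Event 1 (restock 11): 8 + 11 = 19
  Event 2 (sale 11): sell min(11,19)=11. stock: 19 - 11 = 8. total_sold = 11
  Event 3 (adjust +8): 8 + 8 = 16
  Event 4 (sale 15): sell min(15,16)=15. stock: 16 - 15 = 1. total_sold = 26
  Event 5 (return 8): 1 + 8 = 9
  Event 6 (sale 11): sell min(11,9)=9. stock: 9 - 9 = 0. total_sold = 35
  Event 7 (sale 23): sell min(23,0)=0. stock: 0 - 0 = 0. total_sold = 35
  Event 8 (adjust +10): 0 + 10 = 10
  Event 9 (sale 16): sell min(16,10)=10. stock: 10 - 10 = 0. total_sold = 45
  Event 10 (sale 10): sell min(10,0)=0. stock: 0 - 0 = 0. total_sold = 45
Final: stock = 0, total_sold = 45

First zero at event 6.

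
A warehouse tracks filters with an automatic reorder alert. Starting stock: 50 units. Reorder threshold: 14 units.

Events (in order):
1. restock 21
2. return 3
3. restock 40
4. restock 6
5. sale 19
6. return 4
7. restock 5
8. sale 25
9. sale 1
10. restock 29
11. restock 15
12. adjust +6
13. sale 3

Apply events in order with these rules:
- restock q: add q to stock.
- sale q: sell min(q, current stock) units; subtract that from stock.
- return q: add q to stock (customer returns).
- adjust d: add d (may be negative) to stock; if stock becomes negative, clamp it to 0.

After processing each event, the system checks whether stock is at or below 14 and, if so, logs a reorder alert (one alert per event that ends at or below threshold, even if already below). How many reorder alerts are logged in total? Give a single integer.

Processing events:
Start: stock = 50
  Event 1 (restock 21): 50 + 21 = 71
  Event 2 (return 3): 71 + 3 = 74
  Event 3 (restock 40): 74 + 40 = 114
  Event 4 (restock 6): 114 + 6 = 120
  Event 5 (sale 19): sell min(19,120)=19. stock: 120 - 19 = 101. total_sold = 19
  Event 6 (return 4): 101 + 4 = 105
  Event 7 (restock 5): 105 + 5 = 110
  Event 8 (sale 25): sell min(25,110)=25. stock: 110 - 25 = 85. total_sold = 44
  Event 9 (sale 1): sell min(1,85)=1. stock: 85 - 1 = 84. total_sold = 45
  Event 10 (restock 29): 84 + 29 = 113
  Event 11 (restock 15): 113 + 15 = 128
  Event 12 (adjust +6): 128 + 6 = 134
  Event 13 (sale 3): sell min(3,134)=3. stock: 134 - 3 = 131. total_sold = 48
Final: stock = 131, total_sold = 48

Checking against threshold 14:
  After event 1: stock=71 > 14
  After event 2: stock=74 > 14
  After event 3: stock=114 > 14
  After event 4: stock=120 > 14
  After event 5: stock=101 > 14
  After event 6: stock=105 > 14
  After event 7: stock=110 > 14
  After event 8: stock=85 > 14
  After event 9: stock=84 > 14
  After event 10: stock=113 > 14
  After event 11: stock=128 > 14
  After event 12: stock=134 > 14
  After event 13: stock=131 > 14
Alert events: []. Count = 0

Answer: 0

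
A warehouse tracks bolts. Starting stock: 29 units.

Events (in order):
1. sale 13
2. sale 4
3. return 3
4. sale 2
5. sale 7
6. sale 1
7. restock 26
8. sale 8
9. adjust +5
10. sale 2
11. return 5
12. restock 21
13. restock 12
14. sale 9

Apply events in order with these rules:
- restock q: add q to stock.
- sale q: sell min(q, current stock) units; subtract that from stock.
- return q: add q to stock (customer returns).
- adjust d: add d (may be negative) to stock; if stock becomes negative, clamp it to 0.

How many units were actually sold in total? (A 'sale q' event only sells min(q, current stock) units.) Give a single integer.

Answer: 46

Derivation:
Processing events:
Start: stock = 29
  Event 1 (sale 13): sell min(13,29)=13. stock: 29 - 13 = 16. total_sold = 13
  Event 2 (sale 4): sell min(4,16)=4. stock: 16 - 4 = 12. total_sold = 17
  Event 3 (return 3): 12 + 3 = 15
  Event 4 (sale 2): sell min(2,15)=2. stock: 15 - 2 = 13. total_sold = 19
  Event 5 (sale 7): sell min(7,13)=7. stock: 13 - 7 = 6. total_sold = 26
  Event 6 (sale 1): sell min(1,6)=1. stock: 6 - 1 = 5. total_sold = 27
  Event 7 (restock 26): 5 + 26 = 31
  Event 8 (sale 8): sell min(8,31)=8. stock: 31 - 8 = 23. total_sold = 35
  Event 9 (adjust +5): 23 + 5 = 28
  Event 10 (sale 2): sell min(2,28)=2. stock: 28 - 2 = 26. total_sold = 37
  Event 11 (return 5): 26 + 5 = 31
  Event 12 (restock 21): 31 + 21 = 52
  Event 13 (restock 12): 52 + 12 = 64
  Event 14 (sale 9): sell min(9,64)=9. stock: 64 - 9 = 55. total_sold = 46
Final: stock = 55, total_sold = 46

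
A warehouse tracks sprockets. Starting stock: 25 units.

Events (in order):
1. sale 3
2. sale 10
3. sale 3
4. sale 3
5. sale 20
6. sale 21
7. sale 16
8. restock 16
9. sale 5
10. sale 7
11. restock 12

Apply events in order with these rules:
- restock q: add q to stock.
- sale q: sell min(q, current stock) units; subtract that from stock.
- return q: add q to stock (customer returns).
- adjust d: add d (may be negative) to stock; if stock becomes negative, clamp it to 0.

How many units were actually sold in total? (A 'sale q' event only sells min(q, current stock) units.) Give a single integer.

Answer: 37

Derivation:
Processing events:
Start: stock = 25
  Event 1 (sale 3): sell min(3,25)=3. stock: 25 - 3 = 22. total_sold = 3
  Event 2 (sale 10): sell min(10,22)=10. stock: 22 - 10 = 12. total_sold = 13
  Event 3 (sale 3): sell min(3,12)=3. stock: 12 - 3 = 9. total_sold = 16
  Event 4 (sale 3): sell min(3,9)=3. stock: 9 - 3 = 6. total_sold = 19
  Event 5 (sale 20): sell min(20,6)=6. stock: 6 - 6 = 0. total_sold = 25
  Event 6 (sale 21): sell min(21,0)=0. stock: 0 - 0 = 0. total_sold = 25
  Event 7 (sale 16): sell min(16,0)=0. stock: 0 - 0 = 0. total_sold = 25
  Event 8 (restock 16): 0 + 16 = 16
  Event 9 (sale 5): sell min(5,16)=5. stock: 16 - 5 = 11. total_sold = 30
  Event 10 (sale 7): sell min(7,11)=7. stock: 11 - 7 = 4. total_sold = 37
  Event 11 (restock 12): 4 + 12 = 16
Final: stock = 16, total_sold = 37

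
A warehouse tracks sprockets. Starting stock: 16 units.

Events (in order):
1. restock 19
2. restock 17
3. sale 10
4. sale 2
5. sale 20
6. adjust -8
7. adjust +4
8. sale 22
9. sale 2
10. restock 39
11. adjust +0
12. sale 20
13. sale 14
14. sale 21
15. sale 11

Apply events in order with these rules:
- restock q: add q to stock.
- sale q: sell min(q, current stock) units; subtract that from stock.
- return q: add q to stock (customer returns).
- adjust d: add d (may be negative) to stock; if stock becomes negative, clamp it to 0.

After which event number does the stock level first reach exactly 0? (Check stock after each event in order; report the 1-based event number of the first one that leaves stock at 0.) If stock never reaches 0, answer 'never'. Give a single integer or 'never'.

Processing events:
Start: stock = 16
  Event 1 (restock 19): 16 + 19 = 35
  Event 2 (restock 17): 35 + 17 = 52
  Event 3 (sale 10): sell min(10,52)=10. stock: 52 - 10 = 42. total_sold = 10
  Event 4 (sale 2): sell min(2,42)=2. stock: 42 - 2 = 40. total_sold = 12
  Event 5 (sale 20): sell min(20,40)=20. stock: 40 - 20 = 20. total_sold = 32
  Event 6 (adjust -8): 20 + -8 = 12
  Event 7 (adjust +4): 12 + 4 = 16
  Event 8 (sale 22): sell min(22,16)=16. stock: 16 - 16 = 0. total_sold = 48
  Event 9 (sale 2): sell min(2,0)=0. stock: 0 - 0 = 0. total_sold = 48
  Event 10 (restock 39): 0 + 39 = 39
  Event 11 (adjust +0): 39 + 0 = 39
  Event 12 (sale 20): sell min(20,39)=20. stock: 39 - 20 = 19. total_sold = 68
  Event 13 (sale 14): sell min(14,19)=14. stock: 19 - 14 = 5. total_sold = 82
  Event 14 (sale 21): sell min(21,5)=5. stock: 5 - 5 = 0. total_sold = 87
  Event 15 (sale 11): sell min(11,0)=0. stock: 0 - 0 = 0. total_sold = 87
Final: stock = 0, total_sold = 87

First zero at event 8.

Answer: 8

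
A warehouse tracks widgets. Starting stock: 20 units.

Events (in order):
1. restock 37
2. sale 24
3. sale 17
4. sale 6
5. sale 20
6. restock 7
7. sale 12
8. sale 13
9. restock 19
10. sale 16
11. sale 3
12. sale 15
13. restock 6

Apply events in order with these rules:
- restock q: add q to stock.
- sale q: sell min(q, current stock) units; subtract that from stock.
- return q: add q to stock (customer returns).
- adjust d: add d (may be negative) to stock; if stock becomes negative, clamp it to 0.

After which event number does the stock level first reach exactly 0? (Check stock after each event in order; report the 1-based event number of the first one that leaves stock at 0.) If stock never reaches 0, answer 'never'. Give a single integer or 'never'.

Answer: 5

Derivation:
Processing events:
Start: stock = 20
  Event 1 (restock 37): 20 + 37 = 57
  Event 2 (sale 24): sell min(24,57)=24. stock: 57 - 24 = 33. total_sold = 24
  Event 3 (sale 17): sell min(17,33)=17. stock: 33 - 17 = 16. total_sold = 41
  Event 4 (sale 6): sell min(6,16)=6. stock: 16 - 6 = 10. total_sold = 47
  Event 5 (sale 20): sell min(20,10)=10. stock: 10 - 10 = 0. total_sold = 57
  Event 6 (restock 7): 0 + 7 = 7
  Event 7 (sale 12): sell min(12,7)=7. stock: 7 - 7 = 0. total_sold = 64
  Event 8 (sale 13): sell min(13,0)=0. stock: 0 - 0 = 0. total_sold = 64
  Event 9 (restock 19): 0 + 19 = 19
  Event 10 (sale 16): sell min(16,19)=16. stock: 19 - 16 = 3. total_sold = 80
  Event 11 (sale 3): sell min(3,3)=3. stock: 3 - 3 = 0. total_sold = 83
  Event 12 (sale 15): sell min(15,0)=0. stock: 0 - 0 = 0. total_sold = 83
  Event 13 (restock 6): 0 + 6 = 6
Final: stock = 6, total_sold = 83

First zero at event 5.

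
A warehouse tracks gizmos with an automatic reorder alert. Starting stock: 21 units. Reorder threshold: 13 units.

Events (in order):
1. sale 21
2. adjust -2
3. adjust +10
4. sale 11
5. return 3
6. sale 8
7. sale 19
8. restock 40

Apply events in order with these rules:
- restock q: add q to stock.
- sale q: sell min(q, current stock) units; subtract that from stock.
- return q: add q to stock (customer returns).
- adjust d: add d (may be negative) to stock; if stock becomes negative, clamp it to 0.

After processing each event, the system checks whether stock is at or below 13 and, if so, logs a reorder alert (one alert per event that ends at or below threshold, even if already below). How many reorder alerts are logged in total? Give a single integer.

Answer: 7

Derivation:
Processing events:
Start: stock = 21
  Event 1 (sale 21): sell min(21,21)=21. stock: 21 - 21 = 0. total_sold = 21
  Event 2 (adjust -2): 0 + -2 = 0 (clamped to 0)
  Event 3 (adjust +10): 0 + 10 = 10
  Event 4 (sale 11): sell min(11,10)=10. stock: 10 - 10 = 0. total_sold = 31
  Event 5 (return 3): 0 + 3 = 3
  Event 6 (sale 8): sell min(8,3)=3. stock: 3 - 3 = 0. total_sold = 34
  Event 7 (sale 19): sell min(19,0)=0. stock: 0 - 0 = 0. total_sold = 34
  Event 8 (restock 40): 0 + 40 = 40
Final: stock = 40, total_sold = 34

Checking against threshold 13:
  After event 1: stock=0 <= 13 -> ALERT
  After event 2: stock=0 <= 13 -> ALERT
  After event 3: stock=10 <= 13 -> ALERT
  After event 4: stock=0 <= 13 -> ALERT
  After event 5: stock=3 <= 13 -> ALERT
  After event 6: stock=0 <= 13 -> ALERT
  After event 7: stock=0 <= 13 -> ALERT
  After event 8: stock=40 > 13
Alert events: [1, 2, 3, 4, 5, 6, 7]. Count = 7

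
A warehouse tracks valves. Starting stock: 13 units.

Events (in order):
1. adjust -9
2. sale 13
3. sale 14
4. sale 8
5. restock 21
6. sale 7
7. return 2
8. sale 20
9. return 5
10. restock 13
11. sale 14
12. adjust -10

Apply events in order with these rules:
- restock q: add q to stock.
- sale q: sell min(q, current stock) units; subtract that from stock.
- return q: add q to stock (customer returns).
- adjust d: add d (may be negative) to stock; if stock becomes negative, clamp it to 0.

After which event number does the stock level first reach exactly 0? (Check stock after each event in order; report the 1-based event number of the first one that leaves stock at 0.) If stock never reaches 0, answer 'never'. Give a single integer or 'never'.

Answer: 2

Derivation:
Processing events:
Start: stock = 13
  Event 1 (adjust -9): 13 + -9 = 4
  Event 2 (sale 13): sell min(13,4)=4. stock: 4 - 4 = 0. total_sold = 4
  Event 3 (sale 14): sell min(14,0)=0. stock: 0 - 0 = 0. total_sold = 4
  Event 4 (sale 8): sell min(8,0)=0. stock: 0 - 0 = 0. total_sold = 4
  Event 5 (restock 21): 0 + 21 = 21
  Event 6 (sale 7): sell min(7,21)=7. stock: 21 - 7 = 14. total_sold = 11
  Event 7 (return 2): 14 + 2 = 16
  Event 8 (sale 20): sell min(20,16)=16. stock: 16 - 16 = 0. total_sold = 27
  Event 9 (return 5): 0 + 5 = 5
  Event 10 (restock 13): 5 + 13 = 18
  Event 11 (sale 14): sell min(14,18)=14. stock: 18 - 14 = 4. total_sold = 41
  Event 12 (adjust -10): 4 + -10 = 0 (clamped to 0)
Final: stock = 0, total_sold = 41

First zero at event 2.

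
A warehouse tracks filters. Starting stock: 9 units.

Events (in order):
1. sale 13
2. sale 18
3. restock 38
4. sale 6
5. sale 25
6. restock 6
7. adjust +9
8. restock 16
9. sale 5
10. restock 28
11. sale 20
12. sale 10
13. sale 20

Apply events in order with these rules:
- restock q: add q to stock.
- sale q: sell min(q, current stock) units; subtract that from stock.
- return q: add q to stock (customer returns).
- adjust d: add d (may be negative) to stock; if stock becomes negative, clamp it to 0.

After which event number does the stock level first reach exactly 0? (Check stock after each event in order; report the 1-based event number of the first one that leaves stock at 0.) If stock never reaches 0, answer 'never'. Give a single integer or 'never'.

Answer: 1

Derivation:
Processing events:
Start: stock = 9
  Event 1 (sale 13): sell min(13,9)=9. stock: 9 - 9 = 0. total_sold = 9
  Event 2 (sale 18): sell min(18,0)=0. stock: 0 - 0 = 0. total_sold = 9
  Event 3 (restock 38): 0 + 38 = 38
  Event 4 (sale 6): sell min(6,38)=6. stock: 38 - 6 = 32. total_sold = 15
  Event 5 (sale 25): sell min(25,32)=25. stock: 32 - 25 = 7. total_sold = 40
  Event 6 (restock 6): 7 + 6 = 13
  Event 7 (adjust +9): 13 + 9 = 22
  Event 8 (restock 16): 22 + 16 = 38
  Event 9 (sale 5): sell min(5,38)=5. stock: 38 - 5 = 33. total_sold = 45
  Event 10 (restock 28): 33 + 28 = 61
  Event 11 (sale 20): sell min(20,61)=20. stock: 61 - 20 = 41. total_sold = 65
  Event 12 (sale 10): sell min(10,41)=10. stock: 41 - 10 = 31. total_sold = 75
  Event 13 (sale 20): sell min(20,31)=20. stock: 31 - 20 = 11. total_sold = 95
Final: stock = 11, total_sold = 95

First zero at event 1.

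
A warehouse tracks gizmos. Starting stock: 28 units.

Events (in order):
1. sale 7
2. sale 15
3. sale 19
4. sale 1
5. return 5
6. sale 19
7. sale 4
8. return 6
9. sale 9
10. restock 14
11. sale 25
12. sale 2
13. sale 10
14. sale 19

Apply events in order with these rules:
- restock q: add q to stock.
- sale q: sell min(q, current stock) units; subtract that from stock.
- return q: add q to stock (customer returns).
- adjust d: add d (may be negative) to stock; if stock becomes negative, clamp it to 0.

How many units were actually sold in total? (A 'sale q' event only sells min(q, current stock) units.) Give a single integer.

Answer: 53

Derivation:
Processing events:
Start: stock = 28
  Event 1 (sale 7): sell min(7,28)=7. stock: 28 - 7 = 21. total_sold = 7
  Event 2 (sale 15): sell min(15,21)=15. stock: 21 - 15 = 6. total_sold = 22
  Event 3 (sale 19): sell min(19,6)=6. stock: 6 - 6 = 0. total_sold = 28
  Event 4 (sale 1): sell min(1,0)=0. stock: 0 - 0 = 0. total_sold = 28
  Event 5 (return 5): 0 + 5 = 5
  Event 6 (sale 19): sell min(19,5)=5. stock: 5 - 5 = 0. total_sold = 33
  Event 7 (sale 4): sell min(4,0)=0. stock: 0 - 0 = 0. total_sold = 33
  Event 8 (return 6): 0 + 6 = 6
  Event 9 (sale 9): sell min(9,6)=6. stock: 6 - 6 = 0. total_sold = 39
  Event 10 (restock 14): 0 + 14 = 14
  Event 11 (sale 25): sell min(25,14)=14. stock: 14 - 14 = 0. total_sold = 53
  Event 12 (sale 2): sell min(2,0)=0. stock: 0 - 0 = 0. total_sold = 53
  Event 13 (sale 10): sell min(10,0)=0. stock: 0 - 0 = 0. total_sold = 53
  Event 14 (sale 19): sell min(19,0)=0. stock: 0 - 0 = 0. total_sold = 53
Final: stock = 0, total_sold = 53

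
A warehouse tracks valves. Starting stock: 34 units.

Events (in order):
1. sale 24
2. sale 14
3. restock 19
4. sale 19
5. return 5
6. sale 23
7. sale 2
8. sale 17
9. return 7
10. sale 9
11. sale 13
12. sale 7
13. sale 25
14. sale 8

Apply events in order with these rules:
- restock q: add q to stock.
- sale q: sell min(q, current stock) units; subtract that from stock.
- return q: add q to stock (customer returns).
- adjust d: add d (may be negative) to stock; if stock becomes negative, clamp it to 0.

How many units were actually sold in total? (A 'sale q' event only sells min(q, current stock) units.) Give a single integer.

Answer: 65

Derivation:
Processing events:
Start: stock = 34
  Event 1 (sale 24): sell min(24,34)=24. stock: 34 - 24 = 10. total_sold = 24
  Event 2 (sale 14): sell min(14,10)=10. stock: 10 - 10 = 0. total_sold = 34
  Event 3 (restock 19): 0 + 19 = 19
  Event 4 (sale 19): sell min(19,19)=19. stock: 19 - 19 = 0. total_sold = 53
  Event 5 (return 5): 0 + 5 = 5
  Event 6 (sale 23): sell min(23,5)=5. stock: 5 - 5 = 0. total_sold = 58
  Event 7 (sale 2): sell min(2,0)=0. stock: 0 - 0 = 0. total_sold = 58
  Event 8 (sale 17): sell min(17,0)=0. stock: 0 - 0 = 0. total_sold = 58
  Event 9 (return 7): 0 + 7 = 7
  Event 10 (sale 9): sell min(9,7)=7. stock: 7 - 7 = 0. total_sold = 65
  Event 11 (sale 13): sell min(13,0)=0. stock: 0 - 0 = 0. total_sold = 65
  Event 12 (sale 7): sell min(7,0)=0. stock: 0 - 0 = 0. total_sold = 65
  Event 13 (sale 25): sell min(25,0)=0. stock: 0 - 0 = 0. total_sold = 65
  Event 14 (sale 8): sell min(8,0)=0. stock: 0 - 0 = 0. total_sold = 65
Final: stock = 0, total_sold = 65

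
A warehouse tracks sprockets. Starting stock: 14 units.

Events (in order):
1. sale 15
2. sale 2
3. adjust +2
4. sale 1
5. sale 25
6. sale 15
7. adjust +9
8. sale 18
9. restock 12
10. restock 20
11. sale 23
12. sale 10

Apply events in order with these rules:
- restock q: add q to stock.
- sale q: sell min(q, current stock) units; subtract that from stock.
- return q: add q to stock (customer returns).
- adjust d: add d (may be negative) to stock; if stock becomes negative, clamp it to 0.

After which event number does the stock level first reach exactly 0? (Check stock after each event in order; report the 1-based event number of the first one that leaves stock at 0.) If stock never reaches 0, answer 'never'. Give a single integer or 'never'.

Processing events:
Start: stock = 14
  Event 1 (sale 15): sell min(15,14)=14. stock: 14 - 14 = 0. total_sold = 14
  Event 2 (sale 2): sell min(2,0)=0. stock: 0 - 0 = 0. total_sold = 14
  Event 3 (adjust +2): 0 + 2 = 2
  Event 4 (sale 1): sell min(1,2)=1. stock: 2 - 1 = 1. total_sold = 15
  Event 5 (sale 25): sell min(25,1)=1. stock: 1 - 1 = 0. total_sold = 16
  Event 6 (sale 15): sell min(15,0)=0. stock: 0 - 0 = 0. total_sold = 16
  Event 7 (adjust +9): 0 + 9 = 9
  Event 8 (sale 18): sell min(18,9)=9. stock: 9 - 9 = 0. total_sold = 25
  Event 9 (restock 12): 0 + 12 = 12
  Event 10 (restock 20): 12 + 20 = 32
  Event 11 (sale 23): sell min(23,32)=23. stock: 32 - 23 = 9. total_sold = 48
  Event 12 (sale 10): sell min(10,9)=9. stock: 9 - 9 = 0. total_sold = 57
Final: stock = 0, total_sold = 57

First zero at event 1.

Answer: 1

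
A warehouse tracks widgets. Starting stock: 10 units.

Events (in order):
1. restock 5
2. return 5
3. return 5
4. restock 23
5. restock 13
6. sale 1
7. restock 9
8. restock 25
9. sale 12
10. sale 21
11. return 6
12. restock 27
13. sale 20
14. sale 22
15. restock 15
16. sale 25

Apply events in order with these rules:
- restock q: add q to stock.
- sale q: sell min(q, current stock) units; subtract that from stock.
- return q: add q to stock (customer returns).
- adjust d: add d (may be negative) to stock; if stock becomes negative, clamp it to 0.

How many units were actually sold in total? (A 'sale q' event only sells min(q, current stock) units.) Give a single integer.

Processing events:
Start: stock = 10
  Event 1 (restock 5): 10 + 5 = 15
  Event 2 (return 5): 15 + 5 = 20
  Event 3 (return 5): 20 + 5 = 25
  Event 4 (restock 23): 25 + 23 = 48
  Event 5 (restock 13): 48 + 13 = 61
  Event 6 (sale 1): sell min(1,61)=1. stock: 61 - 1 = 60. total_sold = 1
  Event 7 (restock 9): 60 + 9 = 69
  Event 8 (restock 25): 69 + 25 = 94
  Event 9 (sale 12): sell min(12,94)=12. stock: 94 - 12 = 82. total_sold = 13
  Event 10 (sale 21): sell min(21,82)=21. stock: 82 - 21 = 61. total_sold = 34
  Event 11 (return 6): 61 + 6 = 67
  Event 12 (restock 27): 67 + 27 = 94
  Event 13 (sale 20): sell min(20,94)=20. stock: 94 - 20 = 74. total_sold = 54
  Event 14 (sale 22): sell min(22,74)=22. stock: 74 - 22 = 52. total_sold = 76
  Event 15 (restock 15): 52 + 15 = 67
  Event 16 (sale 25): sell min(25,67)=25. stock: 67 - 25 = 42. total_sold = 101
Final: stock = 42, total_sold = 101

Answer: 101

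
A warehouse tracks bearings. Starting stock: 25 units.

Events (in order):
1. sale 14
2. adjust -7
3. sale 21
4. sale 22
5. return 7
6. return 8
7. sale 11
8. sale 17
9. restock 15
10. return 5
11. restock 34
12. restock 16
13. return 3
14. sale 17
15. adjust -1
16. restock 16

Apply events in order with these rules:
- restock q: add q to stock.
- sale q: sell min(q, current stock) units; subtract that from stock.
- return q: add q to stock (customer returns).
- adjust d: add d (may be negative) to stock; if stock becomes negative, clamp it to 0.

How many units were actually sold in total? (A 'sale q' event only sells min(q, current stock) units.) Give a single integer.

Processing events:
Start: stock = 25
  Event 1 (sale 14): sell min(14,25)=14. stock: 25 - 14 = 11. total_sold = 14
  Event 2 (adjust -7): 11 + -7 = 4
  Event 3 (sale 21): sell min(21,4)=4. stock: 4 - 4 = 0. total_sold = 18
  Event 4 (sale 22): sell min(22,0)=0. stock: 0 - 0 = 0. total_sold = 18
  Event 5 (return 7): 0 + 7 = 7
  Event 6 (return 8): 7 + 8 = 15
  Event 7 (sale 11): sell min(11,15)=11. stock: 15 - 11 = 4. total_sold = 29
  Event 8 (sale 17): sell min(17,4)=4. stock: 4 - 4 = 0. total_sold = 33
  Event 9 (restock 15): 0 + 15 = 15
  Event 10 (return 5): 15 + 5 = 20
  Event 11 (restock 34): 20 + 34 = 54
  Event 12 (restock 16): 54 + 16 = 70
  Event 13 (return 3): 70 + 3 = 73
  Event 14 (sale 17): sell min(17,73)=17. stock: 73 - 17 = 56. total_sold = 50
  Event 15 (adjust -1): 56 + -1 = 55
  Event 16 (restock 16): 55 + 16 = 71
Final: stock = 71, total_sold = 50

Answer: 50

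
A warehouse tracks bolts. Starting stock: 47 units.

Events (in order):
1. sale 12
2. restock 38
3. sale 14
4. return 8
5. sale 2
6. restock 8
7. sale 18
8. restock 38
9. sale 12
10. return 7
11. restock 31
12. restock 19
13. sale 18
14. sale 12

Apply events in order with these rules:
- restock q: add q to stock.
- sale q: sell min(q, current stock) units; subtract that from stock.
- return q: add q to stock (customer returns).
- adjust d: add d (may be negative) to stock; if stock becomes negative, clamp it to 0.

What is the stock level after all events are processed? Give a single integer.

Processing events:
Start: stock = 47
  Event 1 (sale 12): sell min(12,47)=12. stock: 47 - 12 = 35. total_sold = 12
  Event 2 (restock 38): 35 + 38 = 73
  Event 3 (sale 14): sell min(14,73)=14. stock: 73 - 14 = 59. total_sold = 26
  Event 4 (return 8): 59 + 8 = 67
  Event 5 (sale 2): sell min(2,67)=2. stock: 67 - 2 = 65. total_sold = 28
  Event 6 (restock 8): 65 + 8 = 73
  Event 7 (sale 18): sell min(18,73)=18. stock: 73 - 18 = 55. total_sold = 46
  Event 8 (restock 38): 55 + 38 = 93
  Event 9 (sale 12): sell min(12,93)=12. stock: 93 - 12 = 81. total_sold = 58
  Event 10 (return 7): 81 + 7 = 88
  Event 11 (restock 31): 88 + 31 = 119
  Event 12 (restock 19): 119 + 19 = 138
  Event 13 (sale 18): sell min(18,138)=18. stock: 138 - 18 = 120. total_sold = 76
  Event 14 (sale 12): sell min(12,120)=12. stock: 120 - 12 = 108. total_sold = 88
Final: stock = 108, total_sold = 88

Answer: 108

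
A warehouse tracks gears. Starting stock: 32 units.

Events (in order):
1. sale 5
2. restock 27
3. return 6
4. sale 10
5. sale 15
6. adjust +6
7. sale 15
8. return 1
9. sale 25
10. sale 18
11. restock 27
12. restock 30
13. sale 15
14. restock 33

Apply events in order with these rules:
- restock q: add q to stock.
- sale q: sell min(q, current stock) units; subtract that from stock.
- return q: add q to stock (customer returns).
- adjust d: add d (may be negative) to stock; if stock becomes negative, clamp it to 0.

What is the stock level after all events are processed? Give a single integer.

Answer: 75

Derivation:
Processing events:
Start: stock = 32
  Event 1 (sale 5): sell min(5,32)=5. stock: 32 - 5 = 27. total_sold = 5
  Event 2 (restock 27): 27 + 27 = 54
  Event 3 (return 6): 54 + 6 = 60
  Event 4 (sale 10): sell min(10,60)=10. stock: 60 - 10 = 50. total_sold = 15
  Event 5 (sale 15): sell min(15,50)=15. stock: 50 - 15 = 35. total_sold = 30
  Event 6 (adjust +6): 35 + 6 = 41
  Event 7 (sale 15): sell min(15,41)=15. stock: 41 - 15 = 26. total_sold = 45
  Event 8 (return 1): 26 + 1 = 27
  Event 9 (sale 25): sell min(25,27)=25. stock: 27 - 25 = 2. total_sold = 70
  Event 10 (sale 18): sell min(18,2)=2. stock: 2 - 2 = 0. total_sold = 72
  Event 11 (restock 27): 0 + 27 = 27
  Event 12 (restock 30): 27 + 30 = 57
  Event 13 (sale 15): sell min(15,57)=15. stock: 57 - 15 = 42. total_sold = 87
  Event 14 (restock 33): 42 + 33 = 75
Final: stock = 75, total_sold = 87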